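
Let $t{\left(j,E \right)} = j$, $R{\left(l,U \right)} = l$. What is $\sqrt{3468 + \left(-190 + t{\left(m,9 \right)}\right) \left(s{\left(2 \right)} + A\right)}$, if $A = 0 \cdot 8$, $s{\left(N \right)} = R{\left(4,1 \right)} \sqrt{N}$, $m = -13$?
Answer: $2 \sqrt{867 - 203 \sqrt{2}} \approx 48.163$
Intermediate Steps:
$s{\left(N \right)} = 4 \sqrt{N}$
$A = 0$
$\sqrt{3468 + \left(-190 + t{\left(m,9 \right)}\right) \left(s{\left(2 \right)} + A\right)} = \sqrt{3468 + \left(-190 - 13\right) \left(4 \sqrt{2} + 0\right)} = \sqrt{3468 - 203 \cdot 4 \sqrt{2}} = \sqrt{3468 - 812 \sqrt{2}}$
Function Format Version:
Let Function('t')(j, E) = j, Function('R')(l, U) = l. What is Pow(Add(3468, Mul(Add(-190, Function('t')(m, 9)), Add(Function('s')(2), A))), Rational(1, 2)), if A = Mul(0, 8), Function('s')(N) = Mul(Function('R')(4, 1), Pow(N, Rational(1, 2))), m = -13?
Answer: Mul(2, Pow(Add(867, Mul(-203, Pow(2, Rational(1, 2)))), Rational(1, 2))) ≈ 48.163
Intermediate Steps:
Function('s')(N) = Mul(4, Pow(N, Rational(1, 2)))
A = 0
Pow(Add(3468, Mul(Add(-190, Function('t')(m, 9)), Add(Function('s')(2), A))), Rational(1, 2)) = Pow(Add(3468, Mul(Add(-190, -13), Add(Mul(4, Pow(2, Rational(1, 2))), 0))), Rational(1, 2)) = Pow(Add(3468, Mul(-203, Mul(4, Pow(2, Rational(1, 2))))), Rational(1, 2)) = Pow(Add(3468, Mul(-812, Pow(2, Rational(1, 2)))), Rational(1, 2))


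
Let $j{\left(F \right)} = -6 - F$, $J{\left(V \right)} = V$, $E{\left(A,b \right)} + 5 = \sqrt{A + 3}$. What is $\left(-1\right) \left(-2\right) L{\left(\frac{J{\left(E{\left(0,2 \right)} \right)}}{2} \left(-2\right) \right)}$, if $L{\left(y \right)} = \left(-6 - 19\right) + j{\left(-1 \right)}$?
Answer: $-60$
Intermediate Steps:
$E{\left(A,b \right)} = -5 + \sqrt{3 + A}$ ($E{\left(A,b \right)} = -5 + \sqrt{A + 3} = -5 + \sqrt{3 + A}$)
$L{\left(y \right)} = -30$ ($L{\left(y \right)} = \left(-6 - 19\right) - 5 = -25 + \left(-6 + 1\right) = -25 - 5 = -30$)
$\left(-1\right) \left(-2\right) L{\left(\frac{J{\left(E{\left(0,2 \right)} \right)}}{2} \left(-2\right) \right)} = \left(-1\right) \left(-2\right) \left(-30\right) = 2 \left(-30\right) = -60$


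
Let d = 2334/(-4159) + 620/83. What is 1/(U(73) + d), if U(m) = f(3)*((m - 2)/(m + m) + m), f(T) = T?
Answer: 50398762/11459045107 ≈ 0.0043982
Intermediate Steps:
d = 2384858/345197 (d = 2334*(-1/4159) + 620*(1/83) = -2334/4159 + 620/83 = 2384858/345197 ≈ 6.9087)
U(m) = 3*m + 3*(-2 + m)/(2*m) (U(m) = 3*((m - 2)/(m + m) + m) = 3*((-2 + m)/((2*m)) + m) = 3*((-2 + m)*(1/(2*m)) + m) = 3*((-2 + m)/(2*m) + m) = 3*(m + (-2 + m)/(2*m)) = 3*m + 3*(-2 + m)/(2*m))
1/(U(73) + d) = 1/((3/2 - 3/73 + 3*73) + 2384858/345197) = 1/((3/2 - 3*1/73 + 219) + 2384858/345197) = 1/((3/2 - 3/73 + 219) + 2384858/345197) = 1/(32187/146 + 2384858/345197) = 1/(11459045107/50398762) = 50398762/11459045107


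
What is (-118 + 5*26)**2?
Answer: 144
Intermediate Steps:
(-118 + 5*26)**2 = (-118 + 130)**2 = 12**2 = 144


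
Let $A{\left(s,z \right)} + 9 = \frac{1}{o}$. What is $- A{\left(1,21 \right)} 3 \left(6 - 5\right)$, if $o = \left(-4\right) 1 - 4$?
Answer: $\frac{219}{8} \approx 27.375$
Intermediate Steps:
$o = -8$ ($o = -4 - 4 = -8$)
$A{\left(s,z \right)} = - \frac{73}{8}$ ($A{\left(s,z \right)} = -9 + \frac{1}{-8} = -9 - \frac{1}{8} = - \frac{73}{8}$)
$- A{\left(1,21 \right)} 3 \left(6 - 5\right) = - \frac{\left(-73\right) 3 \left(6 - 5\right)}{8} = - \frac{\left(-73\right) 3 \cdot 1}{8} = - \frac{\left(-73\right) 3}{8} = \left(-1\right) \left(- \frac{219}{8}\right) = \frac{219}{8}$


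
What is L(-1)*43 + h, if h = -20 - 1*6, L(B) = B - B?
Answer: -26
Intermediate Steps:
L(B) = 0
h = -26 (h = -20 - 6 = -26)
L(-1)*43 + h = 0*43 - 26 = 0 - 26 = -26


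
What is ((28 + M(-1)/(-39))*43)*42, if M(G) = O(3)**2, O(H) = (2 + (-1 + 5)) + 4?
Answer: 597184/13 ≈ 45937.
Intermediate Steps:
O(H) = 10 (O(H) = (2 + 4) + 4 = 6 + 4 = 10)
M(G) = 100 (M(G) = 10**2 = 100)
((28 + M(-1)/(-39))*43)*42 = ((28 + 100/(-39))*43)*42 = ((28 + 100*(-1/39))*43)*42 = ((28 - 100/39)*43)*42 = ((992/39)*43)*42 = (42656/39)*42 = 597184/13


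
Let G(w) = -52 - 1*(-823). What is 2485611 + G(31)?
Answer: 2486382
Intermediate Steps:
G(w) = 771 (G(w) = -52 + 823 = 771)
2485611 + G(31) = 2485611 + 771 = 2486382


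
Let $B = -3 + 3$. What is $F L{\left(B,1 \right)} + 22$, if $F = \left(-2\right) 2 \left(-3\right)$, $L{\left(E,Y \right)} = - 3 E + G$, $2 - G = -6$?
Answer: $118$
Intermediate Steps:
$G = 8$ ($G = 2 - -6 = 2 + 6 = 8$)
$B = 0$
$L{\left(E,Y \right)} = 8 - 3 E$ ($L{\left(E,Y \right)} = - 3 E + 8 = 8 - 3 E$)
$F = 12$ ($F = \left(-4\right) \left(-3\right) = 12$)
$F L{\left(B,1 \right)} + 22 = 12 \left(8 - 0\right) + 22 = 12 \left(8 + 0\right) + 22 = 12 \cdot 8 + 22 = 96 + 22 = 118$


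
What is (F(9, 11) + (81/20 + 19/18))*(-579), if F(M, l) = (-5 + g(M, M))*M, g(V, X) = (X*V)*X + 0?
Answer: -226543207/60 ≈ -3.7757e+6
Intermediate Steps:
g(V, X) = V*X² (g(V, X) = (V*X)*X + 0 = V*X² + 0 = V*X²)
F(M, l) = M*(-5 + M³) (F(M, l) = (-5 + M*M²)*M = (-5 + M³)*M = M*(-5 + M³))
(F(9, 11) + (81/20 + 19/18))*(-579) = (9*(-5 + 9³) + (81/20 + 19/18))*(-579) = (9*(-5 + 729) + (81*(1/20) + 19*(1/18)))*(-579) = (9*724 + (81/20 + 19/18))*(-579) = (6516 + 919/180)*(-579) = (1173799/180)*(-579) = -226543207/60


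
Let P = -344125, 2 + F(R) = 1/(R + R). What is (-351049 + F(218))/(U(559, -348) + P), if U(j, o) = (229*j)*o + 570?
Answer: 153058235/19572642988 ≈ 0.0078200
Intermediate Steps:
F(R) = -2 + 1/(2*R) (F(R) = -2 + 1/(R + R) = -2 + 1/(2*R))
U(j, o) = 570 + 229*j*o (U(j, o) = 229*j*o + 570 = 570 + 229*j*o)
(-351049 + F(218))/(U(559, -348) + P) = (-351049 + (-2 + (½)/218))/((570 + 229*559*(-348)) - 344125) = (-351049 + (-2 + (½)*(1/218)))/((570 - 44547828) - 344125) = (-351049 + (-2 + 1/436))/(-44547258 - 344125) = (-351049 - 871/436)/(-44891383) = -153058235/436*(-1/44891383) = 153058235/19572642988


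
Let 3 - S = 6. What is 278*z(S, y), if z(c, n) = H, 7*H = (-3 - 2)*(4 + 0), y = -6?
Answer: -5560/7 ≈ -794.29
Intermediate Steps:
S = -3 (S = 3 - 1*6 = 3 - 6 = -3)
H = -20/7 (H = ((-3 - 2)*(4 + 0))/7 = (-5*4)/7 = (⅐)*(-20) = -20/7 ≈ -2.8571)
z(c, n) = -20/7
278*z(S, y) = 278*(-20/7) = -5560/7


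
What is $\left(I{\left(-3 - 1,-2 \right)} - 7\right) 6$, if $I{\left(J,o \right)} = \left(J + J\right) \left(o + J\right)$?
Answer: $246$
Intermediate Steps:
$I{\left(J,o \right)} = 2 J \left(J + o\right)$
$\left(I{\left(-3 - 1,-2 \right)} - 7\right) 6 = \left(2 \left(-3 - 1\right) \left(\left(-3 - 1\right) - 2\right) - 7\right) 6 = \left(2 \left(-4\right) \left(-4 - 2\right) - 7\right) 6 = \left(2 \left(-4\right) \left(-6\right) - 7\right) 6 = \left(48 - 7\right) 6 = 41 \cdot 6 = 246$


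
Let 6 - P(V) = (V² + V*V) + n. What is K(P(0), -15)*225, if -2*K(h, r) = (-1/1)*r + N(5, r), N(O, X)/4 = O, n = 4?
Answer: -7875/2 ≈ -3937.5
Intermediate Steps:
P(V) = 2 - 2*V² (P(V) = 6 - ((V² + V*V) + 4) = 6 - ((V² + V²) + 4) = 6 - (2*V² + 4) = 6 - (4 + 2*V²) = 6 + (-4 - 2*V²) = 2 - 2*V²)
N(O, X) = 4*O
K(h, r) = -10 + r/2 (K(h, r) = -((-1/1)*r + 4*5)/2 = -((-1*1)*r + 20)/2 = -(-r + 20)/2 = -(20 - r)/2 = -10 + r/2)
K(P(0), -15)*225 = (-10 + (½)*(-15))*225 = (-10 - 15/2)*225 = -35/2*225 = -7875/2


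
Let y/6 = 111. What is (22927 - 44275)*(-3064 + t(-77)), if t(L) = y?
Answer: 51192504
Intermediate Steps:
y = 666 (y = 6*111 = 666)
t(L) = 666
(22927 - 44275)*(-3064 + t(-77)) = (22927 - 44275)*(-3064 + 666) = -21348*(-2398) = 51192504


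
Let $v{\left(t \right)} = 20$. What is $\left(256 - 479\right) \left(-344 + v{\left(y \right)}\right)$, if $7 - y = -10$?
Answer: $72252$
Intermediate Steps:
$y = 17$ ($y = 7 - -10 = 7 + 10 = 17$)
$\left(256 - 479\right) \left(-344 + v{\left(y \right)}\right) = \left(256 - 479\right) \left(-344 + 20\right) = \left(-223\right) \left(-324\right) = 72252$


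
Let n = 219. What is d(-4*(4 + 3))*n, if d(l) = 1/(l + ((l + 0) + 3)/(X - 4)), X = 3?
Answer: -73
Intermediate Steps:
d(l) = -⅓ (d(l) = 1/(l + ((l + 0) + 3)/(3 - 4)) = 1/(l + (l + 3)/(-1)) = 1/(l + (3 + l)*(-1)) = 1/(l + (-3 - l)) = 1/(-3) = -⅓)
d(-4*(4 + 3))*n = -⅓*219 = -73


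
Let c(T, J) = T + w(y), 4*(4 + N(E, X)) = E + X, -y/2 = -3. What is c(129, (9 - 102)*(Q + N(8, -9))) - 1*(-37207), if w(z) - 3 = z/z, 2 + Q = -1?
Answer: 37340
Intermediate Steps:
Q = -3 (Q = -2 - 1 = -3)
y = 6 (y = -2*(-3) = 6)
N(E, X) = -4 + E/4 + X/4 (N(E, X) = -4 + (E + X)/4 = -4 + (E/4 + X/4) = -4 + E/4 + X/4)
w(z) = 4 (w(z) = 3 + z/z = 3 + 1 = 4)
c(T, J) = 4 + T (c(T, J) = T + 4 = 4 + T)
c(129, (9 - 102)*(Q + N(8, -9))) - 1*(-37207) = (4 + 129) - 1*(-37207) = 133 + 37207 = 37340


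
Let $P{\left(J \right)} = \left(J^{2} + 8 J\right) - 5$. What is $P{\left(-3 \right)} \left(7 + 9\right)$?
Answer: $-320$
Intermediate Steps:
$P{\left(J \right)} = -5 + J^{2} + 8 J$
$P{\left(-3 \right)} \left(7 + 9\right) = \left(-5 + \left(-3\right)^{2} + 8 \left(-3\right)\right) \left(7 + 9\right) = \left(-5 + 9 - 24\right) 16 = \left(-20\right) 16 = -320$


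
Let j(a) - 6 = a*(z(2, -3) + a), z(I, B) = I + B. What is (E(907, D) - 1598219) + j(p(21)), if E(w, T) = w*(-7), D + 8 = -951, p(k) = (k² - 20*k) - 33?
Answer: -1604406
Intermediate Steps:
p(k) = -33 + k² - 20*k
D = -959 (D = -8 - 951 = -959)
E(w, T) = -7*w
z(I, B) = B + I
j(a) = 6 + a*(-1 + a) (j(a) = 6 + a*((-3 + 2) + a) = 6 + a*(-1 + a))
(E(907, D) - 1598219) + j(p(21)) = (-7*907 - 1598219) + (6 + (-33 + 21² - 20*21)² - (-33 + 21² - 20*21)) = (-6349 - 1598219) + (6 + (-33 + 441 - 420)² - (-33 + 441 - 420)) = -1604568 + (6 + (-12)² - 1*(-12)) = -1604568 + (6 + 144 + 12) = -1604568 + 162 = -1604406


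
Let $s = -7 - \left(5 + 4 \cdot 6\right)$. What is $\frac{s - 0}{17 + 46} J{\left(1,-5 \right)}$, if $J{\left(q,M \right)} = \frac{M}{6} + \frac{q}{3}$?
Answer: $\frac{2}{7} \approx 0.28571$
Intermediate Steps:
$J{\left(q,M \right)} = \frac{q}{3} + \frac{M}{6}$ ($J{\left(q,M \right)} = M \frac{1}{6} + q \frac{1}{3} = \frac{M}{6} + \frac{q}{3} = \frac{q}{3} + \frac{M}{6}$)
$s = -36$ ($s = -7 - \left(5 + 24\right) = -7 - 29 = -36$)
$\frac{s - 0}{17 + 46} J{\left(1,-5 \right)} = \frac{-36 - 0}{17 + 46} \left(\frac{1}{3} \cdot 1 + \frac{1}{6} \left(-5\right)\right) = \frac{-36 + 0}{63} \left(\frac{1}{3} - \frac{5}{6}\right) = \left(-36\right) \frac{1}{63} \left(- \frac{1}{2}\right) = \left(- \frac{4}{7}\right) \left(- \frac{1}{2}\right) = \frac{2}{7}$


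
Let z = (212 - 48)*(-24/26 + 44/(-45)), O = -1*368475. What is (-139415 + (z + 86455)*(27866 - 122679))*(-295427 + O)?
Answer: 3172169950876099132/585 ≈ 5.4225e+15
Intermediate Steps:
O = -368475
z = -182368/585 (z = 164*(-24*1/26 + 44*(-1/45)) = 164*(-12/13 - 44/45) = 164*(-1112/585) = -182368/585 ≈ -311.74)
(-139415 + (z + 86455)*(27866 - 122679))*(-295427 + O) = (-139415 + (-182368/585 + 86455)*(27866 - 122679))*(-295427 - 368475) = (-139415 + (50393807/585)*(-94813))*(-663902) = (-139415 - 4777988023091/585)*(-663902) = -4778069580866/585*(-663902) = 3172169950876099132/585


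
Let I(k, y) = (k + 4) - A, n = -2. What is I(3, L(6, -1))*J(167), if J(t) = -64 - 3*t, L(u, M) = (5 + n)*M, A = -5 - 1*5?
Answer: -9605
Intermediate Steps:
A = -10 (A = -5 - 5 = -10)
L(u, M) = 3*M (L(u, M) = (5 - 2)*M = 3*M)
I(k, y) = 14 + k (I(k, y) = (k + 4) - 1*(-10) = (4 + k) + 10 = 14 + k)
J(t) = -64 - 3*t
I(3, L(6, -1))*J(167) = (14 + 3)*(-64 - 3*167) = 17*(-64 - 501) = 17*(-565) = -9605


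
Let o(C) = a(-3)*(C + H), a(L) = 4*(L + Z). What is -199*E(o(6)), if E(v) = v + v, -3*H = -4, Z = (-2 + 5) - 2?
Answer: 70048/3 ≈ 23349.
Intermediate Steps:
Z = 1 (Z = 3 - 2 = 1)
H = 4/3 (H = -1/3*(-4) = 4/3 ≈ 1.3333)
a(L) = 4 + 4*L (a(L) = 4*(L + 1) = 4*(1 + L) = 4 + 4*L)
o(C) = -32/3 - 8*C (o(C) = (4 + 4*(-3))*(C + 4/3) = (4 - 12)*(4/3 + C) = -8*(4/3 + C) = -32/3 - 8*C)
E(v) = 2*v
-199*E(o(6)) = -398*(-32/3 - 8*6) = -398*(-32/3 - 48) = -398*(-176)/3 = -199*(-352/3) = 70048/3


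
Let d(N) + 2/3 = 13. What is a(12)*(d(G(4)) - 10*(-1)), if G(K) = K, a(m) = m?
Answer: 268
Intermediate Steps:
d(N) = 37/3 (d(N) = -2/3 + 13 = 37/3)
a(12)*(d(G(4)) - 10*(-1)) = 12*(37/3 - 10*(-1)) = 12*(37/3 + 10) = 12*(67/3) = 268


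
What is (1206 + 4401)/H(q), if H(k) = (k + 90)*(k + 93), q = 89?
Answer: 801/4654 ≈ 0.17211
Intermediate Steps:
H(k) = (90 + k)*(93 + k)
(1206 + 4401)/H(q) = (1206 + 4401)/(8370 + 89² + 183*89) = 5607/(8370 + 7921 + 16287) = 5607/32578 = 5607*(1/32578) = 801/4654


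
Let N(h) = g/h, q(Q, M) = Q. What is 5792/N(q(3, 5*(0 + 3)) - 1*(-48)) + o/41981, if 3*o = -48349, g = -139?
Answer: -37209275167/17506077 ≈ -2125.5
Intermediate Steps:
o = -48349/3 (o = (⅓)*(-48349) = -48349/3 ≈ -16116.)
N(h) = -139/h
5792/N(q(3, 5*(0 + 3)) - 1*(-48)) + o/41981 = 5792/((-139/(3 - 1*(-48)))) - 48349/3/41981 = 5792/((-139/(3 + 48))) - 48349/3*1/41981 = 5792/((-139/51)) - 48349/125943 = 5792/((-139*1/51)) - 48349/125943 = 5792/(-139/51) - 48349/125943 = 5792*(-51/139) - 48349/125943 = -295392/139 - 48349/125943 = -37209275167/17506077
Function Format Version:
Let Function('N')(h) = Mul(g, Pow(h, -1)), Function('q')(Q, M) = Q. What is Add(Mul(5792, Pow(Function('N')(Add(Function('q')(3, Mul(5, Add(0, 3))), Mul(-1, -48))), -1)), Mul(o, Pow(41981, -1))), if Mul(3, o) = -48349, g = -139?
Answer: Rational(-37209275167, 17506077) ≈ -2125.5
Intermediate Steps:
o = Rational(-48349, 3) (o = Mul(Rational(1, 3), -48349) = Rational(-48349, 3) ≈ -16116.)
Function('N')(h) = Mul(-139, Pow(h, -1))
Add(Mul(5792, Pow(Function('N')(Add(Function('q')(3, Mul(5, Add(0, 3))), Mul(-1, -48))), -1)), Mul(o, Pow(41981, -1))) = Add(Mul(5792, Pow(Mul(-139, Pow(Add(3, Mul(-1, -48)), -1)), -1)), Mul(Rational(-48349, 3), Pow(41981, -1))) = Add(Mul(5792, Pow(Mul(-139, Pow(Add(3, 48), -1)), -1)), Mul(Rational(-48349, 3), Rational(1, 41981))) = Add(Mul(5792, Pow(Mul(-139, Pow(51, -1)), -1)), Rational(-48349, 125943)) = Add(Mul(5792, Pow(Mul(-139, Rational(1, 51)), -1)), Rational(-48349, 125943)) = Add(Mul(5792, Pow(Rational(-139, 51), -1)), Rational(-48349, 125943)) = Add(Mul(5792, Rational(-51, 139)), Rational(-48349, 125943)) = Add(Rational(-295392, 139), Rational(-48349, 125943)) = Rational(-37209275167, 17506077)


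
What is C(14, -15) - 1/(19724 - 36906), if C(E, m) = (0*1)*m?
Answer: 1/17182 ≈ 5.8200e-5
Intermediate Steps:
C(E, m) = 0 (C(E, m) = 0*m = 0)
C(14, -15) - 1/(19724 - 36906) = 0 - 1/(19724 - 36906) = 0 - 1/(-17182) = 0 - 1*(-1/17182) = 0 + 1/17182 = 1/17182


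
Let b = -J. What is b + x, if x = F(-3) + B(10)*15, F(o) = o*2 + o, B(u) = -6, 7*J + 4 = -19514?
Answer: 18825/7 ≈ 2689.3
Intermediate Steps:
J = -19518/7 (J = -4/7 + (1/7)*(-19514) = -4/7 - 19514/7 = -19518/7 ≈ -2788.3)
b = 19518/7 (b = -1*(-19518/7) = 19518/7 ≈ 2788.3)
F(o) = 3*o (F(o) = 2*o + o = 3*o)
x = -99 (x = 3*(-3) - 6*15 = -9 - 90 = -99)
b + x = 19518/7 - 99 = 18825/7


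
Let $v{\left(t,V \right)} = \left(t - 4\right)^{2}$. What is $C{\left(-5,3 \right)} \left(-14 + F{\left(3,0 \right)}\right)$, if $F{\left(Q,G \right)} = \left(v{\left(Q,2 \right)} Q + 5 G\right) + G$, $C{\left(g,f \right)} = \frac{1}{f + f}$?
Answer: $- \frac{11}{6} \approx -1.8333$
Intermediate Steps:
$v{\left(t,V \right)} = \left(-4 + t\right)^{2}$
$C{\left(g,f \right)} = \frac{1}{2 f}$
$F{\left(Q,G \right)} = 6 G + Q \left(-4 + Q\right)^{2}$ ($F{\left(Q,G \right)} = \left(\left(-4 + Q\right)^{2} Q + 5 G\right) + G = \left(Q \left(-4 + Q\right)^{2} + 5 G\right) + G = \left(5 G + Q \left(-4 + Q\right)^{2}\right) + G = 6 G + Q \left(-4 + Q\right)^{2}$)
$C{\left(-5,3 \right)} \left(-14 + F{\left(3,0 \right)}\right) = \frac{1}{2 \cdot 3} \left(-14 + \left(6 \cdot 0 + 3 \left(-4 + 3\right)^{2}\right)\right) = \frac{1}{2} \cdot \frac{1}{3} \left(-14 + \left(0 + 3 \left(-1\right)^{2}\right)\right) = \frac{-14 + \left(0 + 3 \cdot 1\right)}{6} = \frac{-14 + \left(0 + 3\right)}{6} = \frac{-14 + 3}{6} = \frac{1}{6} \left(-11\right) = - \frac{11}{6}$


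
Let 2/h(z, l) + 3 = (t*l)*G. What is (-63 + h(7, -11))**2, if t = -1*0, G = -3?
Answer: 36481/9 ≈ 4053.4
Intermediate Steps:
t = 0
h(z, l) = -2/3 (h(z, l) = 2/(-3 + (0*l)*(-3)) = 2/(-3 + 0*(-3)) = 2/(-3 + 0) = 2/(-3) = 2*(-1/3) = -2/3)
(-63 + h(7, -11))**2 = (-63 - 2/3)**2 = (-191/3)**2 = 36481/9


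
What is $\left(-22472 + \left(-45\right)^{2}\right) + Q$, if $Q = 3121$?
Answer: $-17326$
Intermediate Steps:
$\left(-22472 + \left(-45\right)^{2}\right) + Q = \left(-22472 + \left(-45\right)^{2}\right) + 3121 = \left(-22472 + 2025\right) + 3121 = -20447 + 3121 = -17326$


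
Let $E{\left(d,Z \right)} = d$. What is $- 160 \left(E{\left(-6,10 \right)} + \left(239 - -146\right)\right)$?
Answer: $-60640$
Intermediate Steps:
$- 160 \left(E{\left(-6,10 \right)} + \left(239 - -146\right)\right) = - 160 \left(-6 + \left(239 - -146\right)\right) = - 160 \left(-6 + \left(239 + 146\right)\right) = - 160 \left(-6 + 385\right) = \left(-160\right) 379 = -60640$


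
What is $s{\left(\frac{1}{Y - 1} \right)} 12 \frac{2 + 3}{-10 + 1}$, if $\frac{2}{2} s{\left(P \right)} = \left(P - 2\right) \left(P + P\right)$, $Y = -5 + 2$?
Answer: $- \frac{15}{2} \approx -7.5$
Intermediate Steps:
$Y = -3$
$s{\left(P \right)} = 2 P \left(-2 + P\right)$ ($s{\left(P \right)} = \left(P - 2\right) \left(P + P\right) = \left(-2 + P\right) 2 P = 2 P \left(-2 + P\right)$)
$s{\left(\frac{1}{Y - 1} \right)} 12 \frac{2 + 3}{-10 + 1} = \frac{2 \left(-2 + \frac{1}{-3 - 1}\right)}{-3 - 1} \cdot 12 \frac{2 + 3}{-10 + 1} = \frac{2 \left(-2 + \frac{1}{-4}\right)}{-4} \cdot 12 \frac{5}{-9} = 2 \left(- \frac{1}{4}\right) \left(-2 - \frac{1}{4}\right) 12 \cdot 5 \left(- \frac{1}{9}\right) = 2 \left(- \frac{1}{4}\right) \left(- \frac{9}{4}\right) 12 \left(- \frac{5}{9}\right) = \frac{9}{8} \cdot 12 \left(- \frac{5}{9}\right) = \frac{27}{2} \left(- \frac{5}{9}\right) = - \frac{15}{2}$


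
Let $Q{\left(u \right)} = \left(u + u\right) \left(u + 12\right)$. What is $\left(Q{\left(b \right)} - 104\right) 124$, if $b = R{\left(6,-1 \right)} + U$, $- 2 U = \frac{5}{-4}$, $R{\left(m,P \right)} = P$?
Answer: $- \frac{111817}{8} \approx -13977.0$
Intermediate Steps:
$U = \frac{5}{8}$ ($U = - \frac{5 \frac{1}{-4}}{2} = - \frac{5 \left(- \frac{1}{4}\right)}{2} = \left(- \frac{1}{2}\right) \left(- \frac{5}{4}\right) = \frac{5}{8} \approx 0.625$)
$b = - \frac{3}{8}$ ($b = -1 + \frac{5}{8} = - \frac{3}{8} \approx -0.375$)
$Q{\left(u \right)} = 2 u \left(12 + u\right)$
$\left(Q{\left(b \right)} - 104\right) 124 = \left(2 \left(- \frac{3}{8}\right) \left(12 - \frac{3}{8}\right) - 104\right) 124 = \left(2 \left(- \frac{3}{8}\right) \frac{93}{8} - 104\right) 124 = \left(- \frac{279}{32} - 104\right) 124 = \left(- \frac{3607}{32}\right) 124 = - \frac{111817}{8}$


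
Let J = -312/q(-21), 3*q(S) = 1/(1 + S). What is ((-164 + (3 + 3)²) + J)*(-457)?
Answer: -8496544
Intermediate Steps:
q(S) = 1/(3*(1 + S))
J = 18720 (J = -312/(1/(3*(1 - 21))) = -312/((⅓)/(-20)) = -312/((⅓)*(-1/20)) = -312/(-1/60) = -312*(-60) = 18720)
((-164 + (3 + 3)²) + J)*(-457) = ((-164 + (3 + 3)²) + 18720)*(-457) = ((-164 + 6²) + 18720)*(-457) = ((-164 + 36) + 18720)*(-457) = (-128 + 18720)*(-457) = 18592*(-457) = -8496544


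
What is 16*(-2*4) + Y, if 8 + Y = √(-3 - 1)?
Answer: -136 + 2*I ≈ -136.0 + 2.0*I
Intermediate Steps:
Y = -8 + 2*I (Y = -8 + √(-3 - 1) = -8 + √(-4) = -8 + 2*I ≈ -8.0 + 2.0*I)
16*(-2*4) + Y = 16*(-2*4) + (-8 + 2*I) = 16*(-8) + (-8 + 2*I) = -128 + (-8 + 2*I) = -136 + 2*I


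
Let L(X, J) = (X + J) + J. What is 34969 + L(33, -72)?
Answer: 34858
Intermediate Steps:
L(X, J) = X + 2*J (L(X, J) = (J + X) + J = X + 2*J)
34969 + L(33, -72) = 34969 + (33 + 2*(-72)) = 34969 + (33 - 144) = 34969 - 111 = 34858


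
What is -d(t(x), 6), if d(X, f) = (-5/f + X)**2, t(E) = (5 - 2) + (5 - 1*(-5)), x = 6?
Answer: -5329/36 ≈ -148.03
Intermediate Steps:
t(E) = 13 (t(E) = 3 + (5 + 5) = 3 + 10 = 13)
d(X, f) = (X - 5/f)**2
-d(t(x), 6) = -(-5 + 13*6)**2/6**2 = -(-5 + 78)**2/36 = -73**2/36 = -5329/36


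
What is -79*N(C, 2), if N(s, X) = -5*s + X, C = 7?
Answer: 2607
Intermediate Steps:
N(s, X) = X - 5*s
-79*N(C, 2) = -79*(2 - 5*7) = -79*(2 - 35) = -79*(-33) = 2607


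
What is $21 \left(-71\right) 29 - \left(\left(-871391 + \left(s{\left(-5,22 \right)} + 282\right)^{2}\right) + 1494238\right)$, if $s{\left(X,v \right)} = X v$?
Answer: $-695670$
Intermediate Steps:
$21 \left(-71\right) 29 - \left(\left(-871391 + \left(s{\left(-5,22 \right)} + 282\right)^{2}\right) + 1494238\right) = 21 \left(-71\right) 29 - \left(\left(-871391 + \left(\left(-5\right) 22 + 282\right)^{2}\right) + 1494238\right) = \left(-1491\right) 29 - \left(\left(-871391 + \left(-110 + 282\right)^{2}\right) + 1494238\right) = -43239 - \left(\left(-871391 + 172^{2}\right) + 1494238\right) = -43239 - \left(\left(-871391 + 29584\right) + 1494238\right) = -43239 - \left(-841807 + 1494238\right) = -43239 - 652431 = -695670$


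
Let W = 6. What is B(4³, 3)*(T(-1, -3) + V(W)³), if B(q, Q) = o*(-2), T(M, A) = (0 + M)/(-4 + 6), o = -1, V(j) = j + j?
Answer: 3455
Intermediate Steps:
V(j) = 2*j
T(M, A) = M/2
B(q, Q) = 2 (B(q, Q) = -1*(-2) = 2)
B(4³, 3)*(T(-1, -3) + V(W)³) = 2*((½)*(-1) + (2*6)³) = 2*(-½ + 12³) = 2*(-½ + 1728) = 2*(3455/2) = 3455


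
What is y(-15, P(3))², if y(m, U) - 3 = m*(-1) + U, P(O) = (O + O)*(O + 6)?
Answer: 5184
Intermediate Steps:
P(O) = 2*O*(6 + O) (P(O) = (2*O)*(6 + O) = 2*O*(6 + O))
y(m, U) = 3 + U - m (y(m, U) = 3 + (m*(-1) + U) = 3 + (-m + U) = 3 + (U - m) = 3 + U - m)
y(-15, P(3))² = (3 + 2*3*(6 + 3) - 1*(-15))² = (3 + 2*3*9 + 15)² = (3 + 54 + 15)² = 72² = 5184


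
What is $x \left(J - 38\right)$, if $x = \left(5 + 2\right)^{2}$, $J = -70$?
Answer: $-5292$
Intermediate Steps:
$x = 49$ ($x = 7^{2} = 49$)
$x \left(J - 38\right) = 49 \left(-70 - 38\right) = 49 \left(-108\right) = -5292$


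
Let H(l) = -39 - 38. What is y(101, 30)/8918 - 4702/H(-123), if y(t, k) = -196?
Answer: 61104/1001 ≈ 61.043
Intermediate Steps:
H(l) = -77
y(101, 30)/8918 - 4702/H(-123) = -196/8918 - 4702/(-77) = -196*1/8918 - 4702*(-1/77) = -2/91 + 4702/77 = 61104/1001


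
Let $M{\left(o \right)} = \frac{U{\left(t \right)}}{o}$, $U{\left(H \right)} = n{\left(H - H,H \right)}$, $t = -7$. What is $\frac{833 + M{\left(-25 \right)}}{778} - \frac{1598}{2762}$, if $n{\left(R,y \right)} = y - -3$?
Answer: $\frac{13224299}{26860450} \approx 0.49233$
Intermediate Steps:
$n{\left(R,y \right)} = 3 + y$ ($n{\left(R,y \right)} = y + 3 = 3 + y$)
$U{\left(H \right)} = 3 + H$
$M{\left(o \right)} = - \frac{4}{o}$ ($M{\left(o \right)} = \frac{3 - 7}{o} = - \frac{4}{o}$)
$\frac{833 + M{\left(-25 \right)}}{778} - \frac{1598}{2762} = \frac{833 - \frac{4}{-25}}{778} - \frac{1598}{2762} = \left(833 - - \frac{4}{25}\right) \frac{1}{778} - \frac{799}{1381} = \left(833 + \frac{4}{25}\right) \frac{1}{778} - \frac{799}{1381} = \frac{20829}{25} \cdot \frac{1}{778} - \frac{799}{1381} = \frac{20829}{19450} - \frac{799}{1381} = \frac{13224299}{26860450}$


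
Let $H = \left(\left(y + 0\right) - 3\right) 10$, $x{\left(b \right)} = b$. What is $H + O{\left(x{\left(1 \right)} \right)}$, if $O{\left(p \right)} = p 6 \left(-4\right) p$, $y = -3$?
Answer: $-84$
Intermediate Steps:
$O{\left(p \right)} = - 24 p^{2}$ ($O{\left(p \right)} = p \left(-24\right) p = - 24 p p = - 24 p^{2}$)
$H = -60$ ($H = \left(\left(-3 + 0\right) - 3\right) 10 = \left(-3 - 3\right) 10 = \left(-6\right) 10 = -60$)
$H + O{\left(x{\left(1 \right)} \right)} = -60 - 24 \cdot 1^{2} = -60 - 24 = -84$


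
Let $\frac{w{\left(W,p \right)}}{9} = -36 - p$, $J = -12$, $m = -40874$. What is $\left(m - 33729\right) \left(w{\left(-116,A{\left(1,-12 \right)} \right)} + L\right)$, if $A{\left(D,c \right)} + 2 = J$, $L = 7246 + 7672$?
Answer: $-1098156160$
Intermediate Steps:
$L = 14918$
$A{\left(D,c \right)} = -14$ ($A{\left(D,c \right)} = -2 - 12 = -14$)
$w{\left(W,p \right)} = -324 - 9 p$ ($w{\left(W,p \right)} = 9 \left(-36 - p\right) = -324 - 9 p$)
$\left(m - 33729\right) \left(w{\left(-116,A{\left(1,-12 \right)} \right)} + L\right) = \left(-40874 - 33729\right) \left(\left(-324 - -126\right) + 14918\right) = - 74603 \left(\left(-324 + 126\right) + 14918\right) = - 74603 \left(-198 + 14918\right) = \left(-74603\right) 14720 = -1098156160$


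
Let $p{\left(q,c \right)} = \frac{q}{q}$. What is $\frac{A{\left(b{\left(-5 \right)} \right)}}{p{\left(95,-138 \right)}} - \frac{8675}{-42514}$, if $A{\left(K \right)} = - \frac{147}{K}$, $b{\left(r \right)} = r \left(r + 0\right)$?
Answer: $- \frac{6032683}{1062850} \approx -5.6759$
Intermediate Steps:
$b{\left(r \right)} = r^{2}$ ($b{\left(r \right)} = r r = r^{2}$)
$p{\left(q,c \right)} = 1$
$\frac{A{\left(b{\left(-5 \right)} \right)}}{p{\left(95,-138 \right)}} - \frac{8675}{-42514} = \frac{\left(-147\right) \frac{1}{\left(-5\right)^{2}}}{1} - \frac{8675}{-42514} = - \frac{147}{25} \cdot 1 - - \frac{8675}{42514} = \left(-147\right) \frac{1}{25} \cdot 1 + \frac{8675}{42514} = \left(- \frac{147}{25}\right) 1 + \frac{8675}{42514} = - \frac{147}{25} + \frac{8675}{42514} = - \frac{6032683}{1062850}$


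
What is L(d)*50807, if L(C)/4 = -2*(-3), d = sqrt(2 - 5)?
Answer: 1219368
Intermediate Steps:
d = I*sqrt(3) (d = sqrt(-3) = I*sqrt(3) ≈ 1.732*I)
L(C) = 24 (L(C) = 4*(-2*(-3)) = 4*6 = 24)
L(d)*50807 = 24*50807 = 1219368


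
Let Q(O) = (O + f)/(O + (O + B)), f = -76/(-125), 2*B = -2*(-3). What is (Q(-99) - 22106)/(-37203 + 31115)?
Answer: 538821451/148395000 ≈ 3.6310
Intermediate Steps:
B = 3 (B = (-2*(-3))/2 = (½)*6 = 3)
f = 76/125 (f = -76*(-1/125) = 76/125 ≈ 0.60800)
Q(O) = (76/125 + O)/(3 + 2*O) (Q(O) = (O + 76/125)/(O + (O + 3)) = (76/125 + O)/(O + (3 + O)) = (76/125 + O)/(3 + 2*O))
(Q(-99) - 22106)/(-37203 + 31115) = ((76 + 125*(-99))/(125*(3 + 2*(-99))) - 22106)/(-37203 + 31115) = ((76 - 12375)/(125*(3 - 198)) - 22106)/(-6088) = ((1/125)*(-12299)/(-195) - 22106)*(-1/6088) = ((1/125)*(-1/195)*(-12299) - 22106)*(-1/6088) = (12299/24375 - 22106)*(-1/6088) = -538821451/24375*(-1/6088) = 538821451/148395000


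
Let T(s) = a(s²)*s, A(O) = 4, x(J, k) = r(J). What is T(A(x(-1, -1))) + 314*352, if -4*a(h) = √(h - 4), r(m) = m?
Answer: 110528 - 2*√3 ≈ 1.1052e+5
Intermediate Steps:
a(h) = -√(-4 + h)/4 (a(h) = -√(h - 4)/4 = -√(-4 + h)/4)
x(J, k) = J
T(s) = -s*√(-4 + s²)/4 (T(s) = (-√(-4 + s²)/4)*s = -s*√(-4 + s²)/4)
T(A(x(-1, -1))) + 314*352 = -¼*4*√(-4 + 4²) + 314*352 = -¼*4*√(-4 + 16) + 110528 = -¼*4*√12 + 110528 = -¼*4*2*√3 + 110528 = -2*√3 + 110528 = 110528 - 2*√3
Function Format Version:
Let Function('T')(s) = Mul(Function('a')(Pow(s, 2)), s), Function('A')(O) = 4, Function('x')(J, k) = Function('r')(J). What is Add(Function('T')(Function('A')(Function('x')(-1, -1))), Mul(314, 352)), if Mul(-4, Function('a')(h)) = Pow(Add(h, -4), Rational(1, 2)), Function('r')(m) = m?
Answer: Add(110528, Mul(-2, Pow(3, Rational(1, 2)))) ≈ 1.1052e+5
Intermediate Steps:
Function('a')(h) = Mul(Rational(-1, 4), Pow(Add(-4, h), Rational(1, 2))) (Function('a')(h) = Mul(Rational(-1, 4), Pow(Add(h, -4), Rational(1, 2))) = Mul(Rational(-1, 4), Pow(Add(-4, h), Rational(1, 2))))
Function('x')(J, k) = J
Function('T')(s) = Mul(Rational(-1, 4), s, Pow(Add(-4, Pow(s, 2)), Rational(1, 2))) (Function('T')(s) = Mul(Mul(Rational(-1, 4), Pow(Add(-4, Pow(s, 2)), Rational(1, 2))), s) = Mul(Rational(-1, 4), s, Pow(Add(-4, Pow(s, 2)), Rational(1, 2))))
Add(Function('T')(Function('A')(Function('x')(-1, -1))), Mul(314, 352)) = Add(Mul(Rational(-1, 4), 4, Pow(Add(-4, Pow(4, 2)), Rational(1, 2))), Mul(314, 352)) = Add(Mul(Rational(-1, 4), 4, Pow(Add(-4, 16), Rational(1, 2))), 110528) = Add(Mul(Rational(-1, 4), 4, Pow(12, Rational(1, 2))), 110528) = Add(Mul(Rational(-1, 4), 4, Mul(2, Pow(3, Rational(1, 2)))), 110528) = Add(Mul(-2, Pow(3, Rational(1, 2))), 110528) = Add(110528, Mul(-2, Pow(3, Rational(1, 2))))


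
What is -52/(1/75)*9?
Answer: -35100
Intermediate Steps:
-52/(1/75)*9 = -52/1/75*9 = -52*75*9 = -3900*9 = -35100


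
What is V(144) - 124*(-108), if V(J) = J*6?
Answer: 14256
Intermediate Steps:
V(J) = 6*J
V(144) - 124*(-108) = 6*144 - 124*(-108) = 864 + 13392 = 14256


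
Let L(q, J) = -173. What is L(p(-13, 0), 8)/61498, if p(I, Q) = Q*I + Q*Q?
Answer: -173/61498 ≈ -0.0028131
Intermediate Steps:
p(I, Q) = Q**2 + I*Q (p(I, Q) = I*Q + Q**2 = Q**2 + I*Q)
L(p(-13, 0), 8)/61498 = -173/61498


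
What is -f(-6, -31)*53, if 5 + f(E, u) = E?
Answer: 583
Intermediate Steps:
f(E, u) = -5 + E
-f(-6, -31)*53 = -(-5 - 6)*53 = -1*(-11)*53 = 11*53 = 583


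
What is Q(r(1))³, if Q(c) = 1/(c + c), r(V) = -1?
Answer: -⅛ ≈ -0.12500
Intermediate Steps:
Q(c) = 1/(2*c)
Q(r(1))³ = ((½)/(-1))³ = ((½)*(-1))³ = (-½)³ = -⅛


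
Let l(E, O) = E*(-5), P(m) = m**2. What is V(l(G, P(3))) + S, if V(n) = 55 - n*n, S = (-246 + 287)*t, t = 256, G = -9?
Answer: 8526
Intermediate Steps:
l(E, O) = -5*E
S = 10496 (S = (-246 + 287)*256 = 41*256 = 10496)
V(n) = 55 - n**2
V(l(G, P(3))) + S = (55 - (-5*(-9))**2) + 10496 = (55 - 1*45**2) + 10496 = (55 - 1*2025) + 10496 = (55 - 2025) + 10496 = -1970 + 10496 = 8526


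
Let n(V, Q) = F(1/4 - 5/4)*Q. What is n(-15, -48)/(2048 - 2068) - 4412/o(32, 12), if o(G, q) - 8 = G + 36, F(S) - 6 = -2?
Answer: -4603/95 ≈ -48.453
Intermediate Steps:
F(S) = 4 (F(S) = 6 - 2 = 4)
o(G, q) = 44 + G (o(G, q) = 8 + (G + 36) = 8 + (36 + G) = 44 + G)
n(V, Q) = 4*Q
n(-15, -48)/(2048 - 2068) - 4412/o(32, 12) = (4*(-48))/(2048 - 2068) - 4412/(44 + 32) = -192/(-20) - 4412/76 = -192*(-1/20) - 4412*1/76 = 48/5 - 1103/19 = -4603/95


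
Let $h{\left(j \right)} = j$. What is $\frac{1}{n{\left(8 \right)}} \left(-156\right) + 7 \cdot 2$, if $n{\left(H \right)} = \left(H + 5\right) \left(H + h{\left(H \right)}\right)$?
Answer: $\frac{53}{4} \approx 13.25$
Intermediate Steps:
$n{\left(H \right)} = 2 H \left(5 + H\right)$ ($n{\left(H \right)} = \left(H + 5\right) \left(H + H\right) = \left(5 + H\right) 2 H = 2 H \left(5 + H\right)$)
$\frac{1}{n{\left(8 \right)}} \left(-156\right) + 7 \cdot 2 = \frac{1}{2 \cdot 8 \left(5 + 8\right)} \left(-156\right) + 7 \cdot 2 = \frac{1}{2 \cdot 8 \cdot 13} \left(-156\right) + 14 = \frac{1}{208} \left(-156\right) + 14 = - \frac{3}{4} + 14 = \frac{53}{4}$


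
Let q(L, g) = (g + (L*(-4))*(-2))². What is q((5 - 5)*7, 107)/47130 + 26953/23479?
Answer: 1539105961/1106565270 ≈ 1.3909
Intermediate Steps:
q(L, g) = (g + 8*L)² (q(L, g) = (g - 4*L*(-2))² = (g + 8*L)²)
q((5 - 5)*7, 107)/47130 + 26953/23479 = (107 + 8*((5 - 5)*7))²/47130 + 26953/23479 = (107 + 8*(0*7))²*(1/47130) + 26953*(1/23479) = (107 + 8*0)²*(1/47130) + 26953/23479 = (107 + 0)²*(1/47130) + 26953/23479 = 107²*(1/47130) + 26953/23479 = 11449*(1/47130) + 26953/23479 = 11449/47130 + 26953/23479 = 1539105961/1106565270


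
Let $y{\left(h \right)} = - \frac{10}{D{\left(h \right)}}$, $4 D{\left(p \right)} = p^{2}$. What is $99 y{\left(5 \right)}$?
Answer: $- \frac{792}{5} \approx -158.4$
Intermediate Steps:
$D{\left(p \right)} = \frac{p^{2}}{4}$
$y{\left(h \right)} = - \frac{40}{h^{2}}$ ($y{\left(h \right)} = - \frac{10}{\frac{1}{4} h^{2}} = - 10 \frac{4}{h^{2}} = - \frac{40}{h^{2}}$)
$99 y{\left(5 \right)} = 99 \left(- \frac{40}{25}\right) = 99 \left(\left(-40\right) \frac{1}{25}\right) = 99 \left(- \frac{8}{5}\right) = - \frac{792}{5}$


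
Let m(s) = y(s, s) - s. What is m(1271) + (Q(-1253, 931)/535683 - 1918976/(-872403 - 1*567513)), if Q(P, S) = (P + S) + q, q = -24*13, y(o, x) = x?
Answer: 28529164274/21426070073 ≈ 1.3315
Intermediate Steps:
q = -312 (q = -12*26 = -312)
m(s) = 0 (m(s) = s - s = 0)
Q(P, S) = -312 + P + S (Q(P, S) = (P + S) - 312 = -312 + P + S)
m(1271) + (Q(-1253, 931)/535683 - 1918976/(-872403 - 1*567513)) = 0 + ((-312 - 1253 + 931)/535683 - 1918976/(-872403 - 1*567513)) = 0 + (-634*1/535683 - 1918976/(-872403 - 567513)) = 0 + (-634/535683 - 1918976/(-1439916)) = 0 + (-634/535683 - 1918976*(-1/1439916)) = 0 + (-634/535683 + 479744/359979) = 0 + 28529164274/21426070073 = 28529164274/21426070073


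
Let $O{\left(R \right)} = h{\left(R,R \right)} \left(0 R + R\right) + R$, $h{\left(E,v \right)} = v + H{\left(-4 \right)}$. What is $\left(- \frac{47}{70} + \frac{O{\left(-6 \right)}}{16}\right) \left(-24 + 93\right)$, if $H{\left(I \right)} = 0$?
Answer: $\frac{23253}{280} \approx 83.046$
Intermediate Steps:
$h{\left(E,v \right)} = v$ ($h{\left(E,v \right)} = v + 0 = v$)
$O{\left(R \right)} = R + R^{2}$ ($O{\left(R \right)} = R \left(0 R + R\right) + R = R \left(0 + R\right) + R = R R + R = R^{2} + R = R + R^{2}$)
$\left(- \frac{47}{70} + \frac{O{\left(-6 \right)}}{16}\right) \left(-24 + 93\right) = \left(- \frac{47}{70} + \frac{\left(-6\right) \left(1 - 6\right)}{16}\right) \left(-24 + 93\right) = \left(\left(-47\right) \frac{1}{70} + \left(-6\right) \left(-5\right) \frac{1}{16}\right) 69 = \left(- \frac{47}{70} + 30 \cdot \frac{1}{16}\right) 69 = \left(- \frac{47}{70} + \frac{15}{8}\right) 69 = \frac{337}{280} \cdot 69 = \frac{23253}{280}$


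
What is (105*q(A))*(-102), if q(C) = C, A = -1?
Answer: 10710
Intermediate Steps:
(105*q(A))*(-102) = (105*(-1))*(-102) = -105*(-102) = 10710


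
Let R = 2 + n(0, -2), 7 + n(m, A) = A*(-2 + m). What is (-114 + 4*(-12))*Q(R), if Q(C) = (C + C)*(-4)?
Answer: -1296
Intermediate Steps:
n(m, A) = -7 + A*(-2 + m)
R = -1 (R = 2 + (-7 - 2*(-2) - 2*0) = 2 + (-7 + 4 + 0) = 2 - 3 = -1)
Q(C) = -8*C (Q(C) = (2*C)*(-4) = -8*C)
(-114 + 4*(-12))*Q(R) = (-114 + 4*(-12))*(-8*(-1)) = (-114 - 48)*8 = -162*8 = -1296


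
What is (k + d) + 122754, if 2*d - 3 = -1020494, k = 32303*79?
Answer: 4328891/2 ≈ 2.1644e+6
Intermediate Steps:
k = 2551937
d = -1020491/2 (d = 3/2 + (½)*(-1020494) = 3/2 - 510247 = -1020491/2 ≈ -5.1025e+5)
(k + d) + 122754 = (2551937 - 1020491/2) + 122754 = 4083383/2 + 122754 = 4328891/2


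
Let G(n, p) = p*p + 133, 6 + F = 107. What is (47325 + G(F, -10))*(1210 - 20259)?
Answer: -905932342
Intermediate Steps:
F = 101 (F = -6 + 107 = 101)
G(n, p) = 133 + p² (G(n, p) = p² + 133 = 133 + p²)
(47325 + G(F, -10))*(1210 - 20259) = (47325 + (133 + (-10)²))*(1210 - 20259) = (47325 + (133 + 100))*(-19049) = (47325 + 233)*(-19049) = 47558*(-19049) = -905932342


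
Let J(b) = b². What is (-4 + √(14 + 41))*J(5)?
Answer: -100 + 25*√55 ≈ 85.405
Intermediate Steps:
(-4 + √(14 + 41))*J(5) = (-4 + √(14 + 41))*5² = (-4 + √55)*25 = -100 + 25*√55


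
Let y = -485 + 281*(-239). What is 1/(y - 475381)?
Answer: -1/543025 ≈ -1.8415e-6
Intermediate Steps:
y = -67644 (y = -485 - 67159 = -67644)
1/(y - 475381) = 1/(-67644 - 475381) = 1/(-543025) = -1/543025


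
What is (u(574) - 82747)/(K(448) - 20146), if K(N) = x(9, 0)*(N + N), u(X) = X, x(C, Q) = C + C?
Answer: 1677/82 ≈ 20.451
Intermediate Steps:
x(C, Q) = 2*C
K(N) = 36*N (K(N) = (2*9)*(N + N) = 18*(2*N) = 36*N)
(u(574) - 82747)/(K(448) - 20146) = (574 - 82747)/(36*448 - 20146) = -82173/(16128 - 20146) = -82173/(-4018) = -82173*(-1/4018) = 1677/82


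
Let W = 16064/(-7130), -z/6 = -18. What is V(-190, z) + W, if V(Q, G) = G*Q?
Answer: -73161832/3565 ≈ -20522.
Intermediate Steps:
z = 108 (z = -6*(-18) = 108)
W = -8032/3565 (W = 16064*(-1/7130) = -8032/3565 ≈ -2.2530)
V(-190, z) + W = 108*(-190) - 8032/3565 = -20520 - 8032/3565 = -73161832/3565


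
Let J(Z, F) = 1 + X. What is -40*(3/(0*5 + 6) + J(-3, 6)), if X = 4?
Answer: -220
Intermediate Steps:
J(Z, F) = 5 (J(Z, F) = 1 + 4 = 5)
-40*(3/(0*5 + 6) + J(-3, 6)) = -40*(3/(0*5 + 6) + 5) = -40*(3/(0 + 6) + 5) = -40*(3/6 + 5) = -40*(3*(⅙) + 5) = -40*(½ + 5) = -40*11/2 = -220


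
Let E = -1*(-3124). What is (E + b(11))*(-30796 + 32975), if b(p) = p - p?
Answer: 6807196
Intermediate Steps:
b(p) = 0
E = 3124
(E + b(11))*(-30796 + 32975) = (3124 + 0)*(-30796 + 32975) = 3124*2179 = 6807196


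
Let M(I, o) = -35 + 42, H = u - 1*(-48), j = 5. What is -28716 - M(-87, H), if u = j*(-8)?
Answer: -28723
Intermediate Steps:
u = -40 (u = 5*(-8) = -40)
H = 8 (H = -40 - 1*(-48) = -40 + 48 = 8)
M(I, o) = 7
-28716 - M(-87, H) = -28716 - 1*7 = -28716 - 7 = -28723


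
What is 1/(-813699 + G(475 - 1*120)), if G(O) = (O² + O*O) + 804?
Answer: -1/560845 ≈ -1.7830e-6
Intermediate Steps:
G(O) = 804 + 2*O² (G(O) = (O² + O²) + 804 = 2*O² + 804 = 804 + 2*O²)
1/(-813699 + G(475 - 1*120)) = 1/(-813699 + (804 + 2*(475 - 1*120)²)) = 1/(-813699 + (804 + 2*(475 - 120)²)) = 1/(-813699 + (804 + 2*355²)) = 1/(-813699 + (804 + 2*126025)) = 1/(-813699 + (804 + 252050)) = 1/(-813699 + 252854) = 1/(-560845) = -1/560845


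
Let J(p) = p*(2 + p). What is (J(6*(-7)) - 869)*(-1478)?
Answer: -1198658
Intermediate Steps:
(J(6*(-7)) - 869)*(-1478) = ((6*(-7))*(2 + 6*(-7)) - 869)*(-1478) = (-42*(2 - 42) - 869)*(-1478) = (-42*(-40) - 869)*(-1478) = (1680 - 869)*(-1478) = 811*(-1478) = -1198658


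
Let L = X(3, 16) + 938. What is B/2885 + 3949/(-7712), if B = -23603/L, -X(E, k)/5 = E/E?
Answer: -10811569381/20758428960 ≈ -0.52083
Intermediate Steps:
X(E, k) = -5 (X(E, k) = -5*E/E = -5*1 = -5)
L = 933 (L = -5 + 938 = 933)
B = -23603/933 ≈ -25.298
B/2885 + 3949/(-7712) = -23603/933/2885 + 3949/(-7712) = -23603/933*1/2885 + 3949*(-1/7712) = -23603/2691705 - 3949/7712 = -10811569381/20758428960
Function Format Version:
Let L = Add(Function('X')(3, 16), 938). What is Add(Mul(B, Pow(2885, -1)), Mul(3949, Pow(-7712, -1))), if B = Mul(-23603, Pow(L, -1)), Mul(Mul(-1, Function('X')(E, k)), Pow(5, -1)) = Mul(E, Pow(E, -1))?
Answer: Rational(-10811569381, 20758428960) ≈ -0.52083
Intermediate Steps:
Function('X')(E, k) = -5 (Function('X')(E, k) = Mul(-5, Mul(E, Pow(E, -1))) = Mul(-5, 1) = -5)
L = 933 (L = Add(-5, 938) = 933)
B = Rational(-23603, 933) (B = Mul(-23603, Pow(933, -1)) = Mul(-23603, Rational(1, 933)) = Rational(-23603, 933) ≈ -25.298)
Add(Mul(B, Pow(2885, -1)), Mul(3949, Pow(-7712, -1))) = Add(Mul(Rational(-23603, 933), Pow(2885, -1)), Mul(3949, Pow(-7712, -1))) = Add(Mul(Rational(-23603, 933), Rational(1, 2885)), Mul(3949, Rational(-1, 7712))) = Add(Rational(-23603, 2691705), Rational(-3949, 7712)) = Rational(-10811569381, 20758428960)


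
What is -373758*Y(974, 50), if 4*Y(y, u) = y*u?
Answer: -4550503650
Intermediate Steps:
Y(y, u) = u*y/4 (Y(y, u) = (y*u)/4 = (u*y)/4 = u*y/4)
-373758*Y(974, 50) = -373758*(1/4)*50*974 = -373758/(1/12175) = -373758/1/12175 = -373758*12175 = -4550503650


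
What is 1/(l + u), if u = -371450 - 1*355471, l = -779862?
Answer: -1/1506783 ≈ -6.6367e-7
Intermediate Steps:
u = -726921 (u = -371450 - 355471 = -726921)
1/(l + u) = 1/(-779862 - 726921) = 1/(-1506783) = -1/1506783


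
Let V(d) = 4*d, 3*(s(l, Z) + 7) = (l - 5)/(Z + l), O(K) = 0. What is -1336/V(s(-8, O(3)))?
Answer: 8016/155 ≈ 51.716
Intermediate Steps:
s(l, Z) = -7 + (-5 + l)/(3*(Z + l)) (s(l, Z) = -7 + ((l - 5)/(Z + l))/3 = -7 + ((-5 + l)/(Z + l))/3 = -7 + (-5 + l)/(3*(Z + l)))
-1336/V(s(-8, O(3))) = -1336*3*(0 - 8)/(4*(-5 - 21*0 - 20*(-8))) = -1336*(-6/(-5 + 0 + 160)) = -1336/(4*((⅓)*(-⅛)*155)) = -1336/(4*(-155/24)) = -1336/(-155/6) = -1336*(-6/155) = 8016/155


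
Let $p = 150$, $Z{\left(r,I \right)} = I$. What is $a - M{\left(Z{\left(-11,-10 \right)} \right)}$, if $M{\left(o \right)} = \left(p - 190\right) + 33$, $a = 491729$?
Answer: $491736$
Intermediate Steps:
$M{\left(o \right)} = -7$ ($M{\left(o \right)} = \left(150 - 190\right) + 33 = -40 + 33 = -7$)
$a - M{\left(Z{\left(-11,-10 \right)} \right)} = 491729 - -7 = 491729 + 7 = 491736$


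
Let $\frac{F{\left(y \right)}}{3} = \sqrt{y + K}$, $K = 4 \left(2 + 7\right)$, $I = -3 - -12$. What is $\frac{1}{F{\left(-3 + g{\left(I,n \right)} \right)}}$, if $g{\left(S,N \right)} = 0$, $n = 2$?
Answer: $\frac{\sqrt{33}}{99} \approx 0.058026$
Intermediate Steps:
$I = 9$ ($I = -3 + 12 = 9$)
$K = 36$ ($K = 4 \cdot 9 = 36$)
$F{\left(y \right)} = 3 \sqrt{36 + y}$ ($F{\left(y \right)} = 3 \sqrt{y + 36} = 3 \sqrt{36 + y}$)
$\frac{1}{F{\left(-3 + g{\left(I,n \right)} \right)}} = \frac{1}{3 \sqrt{36 + \left(-3 + 0\right)}} = \frac{1}{3 \sqrt{36 - 3}} = \frac{1}{3 \sqrt{33}} = \frac{\sqrt{33}}{99}$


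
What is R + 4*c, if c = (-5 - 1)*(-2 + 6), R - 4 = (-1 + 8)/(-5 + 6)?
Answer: -85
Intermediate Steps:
R = 11 (R = 4 + (-1 + 8)/(-5 + 6) = 4 + 7/1 = 4 + 7*1 = 4 + 7 = 11)
c = -24 (c = -6*4 = -24)
R + 4*c = 11 + 4*(-24) = 11 - 96 = -85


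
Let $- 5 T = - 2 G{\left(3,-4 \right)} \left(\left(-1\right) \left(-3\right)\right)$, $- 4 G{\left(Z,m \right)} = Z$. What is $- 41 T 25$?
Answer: $\frac{1845}{2} \approx 922.5$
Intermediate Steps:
$G{\left(Z,m \right)} = - \frac{Z}{4}$
$T = - \frac{9}{10}$ ($T = - \frac{- 2 \left(\left(- \frac{1}{4}\right) 3\right) \left(\left(-1\right) \left(-3\right)\right)}{5} = - \frac{\left(-2\right) \left(- \frac{3}{4}\right) 3}{5} = - \frac{\frac{3}{2} \cdot 3}{5} = \left(- \frac{1}{5}\right) \frac{9}{2} = - \frac{9}{10} \approx -0.9$)
$- 41 T 25 = \left(-41\right) \left(- \frac{9}{10}\right) 25 = \frac{369}{10} \cdot 25 = \frac{1845}{2}$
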